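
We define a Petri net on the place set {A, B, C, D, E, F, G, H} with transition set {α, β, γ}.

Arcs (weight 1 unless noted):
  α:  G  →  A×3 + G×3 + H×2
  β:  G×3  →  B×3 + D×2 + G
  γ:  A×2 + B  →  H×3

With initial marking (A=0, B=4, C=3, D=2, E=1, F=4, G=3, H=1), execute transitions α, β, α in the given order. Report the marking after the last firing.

(A=6, B=7, C=3, D=4, E=1, F=4, G=5, H=5)

step 1: fire α:  (A=0, B=4, C=3, D=2, E=1, F=4, G=3, H=1) → (A=3, B=4, C=3, D=2, E=1, F=4, G=5, H=3)
step 2: fire β:  (A=3, B=4, C=3, D=2, E=1, F=4, G=5, H=3) → (A=3, B=7, C=3, D=4, E=1, F=4, G=3, H=3)
step 3: fire α:  (A=3, B=7, C=3, D=4, E=1, F=4, G=3, H=3) → (A=6, B=7, C=3, D=4, E=1, F=4, G=5, H=5)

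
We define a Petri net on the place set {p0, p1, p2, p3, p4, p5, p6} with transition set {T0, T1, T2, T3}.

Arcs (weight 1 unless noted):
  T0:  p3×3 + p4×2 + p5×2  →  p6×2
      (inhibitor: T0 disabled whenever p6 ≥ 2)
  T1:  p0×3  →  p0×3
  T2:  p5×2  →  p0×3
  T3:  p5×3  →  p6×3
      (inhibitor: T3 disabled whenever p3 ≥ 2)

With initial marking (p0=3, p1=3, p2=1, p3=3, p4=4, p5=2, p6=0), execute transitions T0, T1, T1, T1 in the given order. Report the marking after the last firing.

(p0=3, p1=3, p2=1, p3=0, p4=2, p5=0, p6=2)

step 1: fire T0:  (p0=3, p1=3, p2=1, p3=3, p4=4, p5=2, p6=0) → (p0=3, p1=3, p2=1, p3=0, p4=2, p5=0, p6=2)
step 2: fire T1:  (p0=3, p1=3, p2=1, p3=0, p4=2, p5=0, p6=2) → (p0=3, p1=3, p2=1, p3=0, p4=2, p5=0, p6=2)
step 3: fire T1:  (p0=3, p1=3, p2=1, p3=0, p4=2, p5=0, p6=2) → (p0=3, p1=3, p2=1, p3=0, p4=2, p5=0, p6=2)
step 4: fire T1:  (p0=3, p1=3, p2=1, p3=0, p4=2, p5=0, p6=2) → (p0=3, p1=3, p2=1, p3=0, p4=2, p5=0, p6=2)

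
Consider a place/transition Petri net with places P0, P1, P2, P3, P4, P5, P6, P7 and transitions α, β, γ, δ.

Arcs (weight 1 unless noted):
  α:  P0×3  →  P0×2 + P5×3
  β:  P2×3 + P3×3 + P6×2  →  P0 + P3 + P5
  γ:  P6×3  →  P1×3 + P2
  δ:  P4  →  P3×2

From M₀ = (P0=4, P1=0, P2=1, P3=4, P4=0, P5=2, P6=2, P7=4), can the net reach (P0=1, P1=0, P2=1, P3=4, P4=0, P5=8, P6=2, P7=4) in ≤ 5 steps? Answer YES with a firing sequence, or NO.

depth 0: 1 marking
depth 1: 2 markings reached so far
depth 2: 3 markings reached so far
depth 3: 3 markings reached so far
(frontier empty at depth 3; search complete)
target is not among the 3 markings reachable within 5 steps

NO — not reachable within 5 firings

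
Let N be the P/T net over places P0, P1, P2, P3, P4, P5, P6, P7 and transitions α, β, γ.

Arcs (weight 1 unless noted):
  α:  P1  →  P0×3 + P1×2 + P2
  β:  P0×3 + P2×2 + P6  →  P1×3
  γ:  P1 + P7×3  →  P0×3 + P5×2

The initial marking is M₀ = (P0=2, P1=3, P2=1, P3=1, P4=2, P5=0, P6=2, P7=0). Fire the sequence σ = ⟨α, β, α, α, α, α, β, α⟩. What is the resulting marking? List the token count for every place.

step 1: fire α:  (P0=2, P1=3, P2=1, P3=1, P4=2, P5=0, P6=2, P7=0) → (P0=5, P1=4, P2=2, P3=1, P4=2, P5=0, P6=2, P7=0)
step 2: fire β:  (P0=5, P1=4, P2=2, P3=1, P4=2, P5=0, P6=2, P7=0) → (P0=2, P1=7, P2=0, P3=1, P4=2, P5=0, P6=1, P7=0)
step 3: fire α:  (P0=2, P1=7, P2=0, P3=1, P4=2, P5=0, P6=1, P7=0) → (P0=5, P1=8, P2=1, P3=1, P4=2, P5=0, P6=1, P7=0)
step 4: fire α:  (P0=5, P1=8, P2=1, P3=1, P4=2, P5=0, P6=1, P7=0) → (P0=8, P1=9, P2=2, P3=1, P4=2, P5=0, P6=1, P7=0)
step 5: fire α:  (P0=8, P1=9, P2=2, P3=1, P4=2, P5=0, P6=1, P7=0) → (P0=11, P1=10, P2=3, P3=1, P4=2, P5=0, P6=1, P7=0)
step 6: fire α:  (P0=11, P1=10, P2=3, P3=1, P4=2, P5=0, P6=1, P7=0) → (P0=14, P1=11, P2=4, P3=1, P4=2, P5=0, P6=1, P7=0)
step 7: fire β:  (P0=14, P1=11, P2=4, P3=1, P4=2, P5=0, P6=1, P7=0) → (P0=11, P1=14, P2=2, P3=1, P4=2, P5=0, P6=0, P7=0)
step 8: fire α:  (P0=11, P1=14, P2=2, P3=1, P4=2, P5=0, P6=0, P7=0) → (P0=14, P1=15, P2=3, P3=1, P4=2, P5=0, P6=0, P7=0)

(P0=14, P1=15, P2=3, P3=1, P4=2, P5=0, P6=0, P7=0)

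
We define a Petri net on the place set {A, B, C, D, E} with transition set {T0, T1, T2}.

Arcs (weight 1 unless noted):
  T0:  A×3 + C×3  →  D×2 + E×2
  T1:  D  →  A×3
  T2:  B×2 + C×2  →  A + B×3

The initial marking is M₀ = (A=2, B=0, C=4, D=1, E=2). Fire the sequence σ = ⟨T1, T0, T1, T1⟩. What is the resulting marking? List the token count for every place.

step 1: fire T1:  (A=2, B=0, C=4, D=1, E=2) → (A=5, B=0, C=4, D=0, E=2)
step 2: fire T0:  (A=5, B=0, C=4, D=0, E=2) → (A=2, B=0, C=1, D=2, E=4)
step 3: fire T1:  (A=2, B=0, C=1, D=2, E=4) → (A=5, B=0, C=1, D=1, E=4)
step 4: fire T1:  (A=5, B=0, C=1, D=1, E=4) → (A=8, B=0, C=1, D=0, E=4)

(A=8, B=0, C=1, D=0, E=4)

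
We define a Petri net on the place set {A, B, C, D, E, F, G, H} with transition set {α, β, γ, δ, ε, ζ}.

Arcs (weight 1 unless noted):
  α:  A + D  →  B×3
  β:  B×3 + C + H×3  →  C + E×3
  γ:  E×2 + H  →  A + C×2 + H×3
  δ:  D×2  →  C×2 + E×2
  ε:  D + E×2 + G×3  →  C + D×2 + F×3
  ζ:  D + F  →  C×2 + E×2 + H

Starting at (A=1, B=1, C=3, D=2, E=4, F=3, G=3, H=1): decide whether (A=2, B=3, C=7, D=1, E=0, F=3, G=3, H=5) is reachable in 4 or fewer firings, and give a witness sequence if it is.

NO — not reachable within 4 firings

depth 0: 1 marking
depth 1: 6 markings reached so far
depth 2: 16 markings reached so far
depth 3: 30 markings reached so far
depth 4: 48 markings reached so far
target is not among the 48 markings reachable within 4 steps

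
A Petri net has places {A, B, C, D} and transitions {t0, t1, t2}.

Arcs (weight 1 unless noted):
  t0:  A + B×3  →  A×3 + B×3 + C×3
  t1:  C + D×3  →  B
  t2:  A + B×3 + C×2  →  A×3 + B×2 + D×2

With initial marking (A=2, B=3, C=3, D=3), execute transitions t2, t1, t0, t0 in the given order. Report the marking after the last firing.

(A=8, B=3, C=6, D=2)

step 1: fire t2:  (A=2, B=3, C=3, D=3) → (A=4, B=2, C=1, D=5)
step 2: fire t1:  (A=4, B=2, C=1, D=5) → (A=4, B=3, C=0, D=2)
step 3: fire t0:  (A=4, B=3, C=0, D=2) → (A=6, B=3, C=3, D=2)
step 4: fire t0:  (A=6, B=3, C=3, D=2) → (A=8, B=3, C=6, D=2)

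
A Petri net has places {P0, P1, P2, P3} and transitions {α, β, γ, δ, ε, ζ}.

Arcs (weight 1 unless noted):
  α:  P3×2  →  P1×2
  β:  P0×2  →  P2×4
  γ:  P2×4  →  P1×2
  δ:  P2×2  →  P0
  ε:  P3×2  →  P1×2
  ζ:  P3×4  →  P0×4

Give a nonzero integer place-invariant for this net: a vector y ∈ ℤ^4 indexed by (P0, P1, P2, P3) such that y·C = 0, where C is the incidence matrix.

y = (P0:2, P1:2, P2:1, P3:2)

Incidence matrix C (rows=places, cols=transitions):
        α    β    γ    δ    ε    ζ
   P0   0   -2    0    1    0    4
   P1   2    0    2    0    2    0
   P2   0    4   -4   -2    0    0
   P3  -2    0    0    0   -2   -4

Candidate y = [2, 2, 1, 2]; check y·C column-wise:
  col α: 2·0 + 2·2 + 1·0 + 2·-2 = 0
  col β: 2·-2 + 2·0 + 1·4 + 2·0 = 0
  col γ: 2·0 + 2·2 + 1·-4 + 2·0 = 0
  col δ: 2·1 + 2·0 + 1·-2 + 2·0 = 0
  col ε: 2·0 + 2·2 + 1·0 + 2·-2 = 0
  col ζ: 2·4 + 2·0 + 1·0 + 2·-4 = 0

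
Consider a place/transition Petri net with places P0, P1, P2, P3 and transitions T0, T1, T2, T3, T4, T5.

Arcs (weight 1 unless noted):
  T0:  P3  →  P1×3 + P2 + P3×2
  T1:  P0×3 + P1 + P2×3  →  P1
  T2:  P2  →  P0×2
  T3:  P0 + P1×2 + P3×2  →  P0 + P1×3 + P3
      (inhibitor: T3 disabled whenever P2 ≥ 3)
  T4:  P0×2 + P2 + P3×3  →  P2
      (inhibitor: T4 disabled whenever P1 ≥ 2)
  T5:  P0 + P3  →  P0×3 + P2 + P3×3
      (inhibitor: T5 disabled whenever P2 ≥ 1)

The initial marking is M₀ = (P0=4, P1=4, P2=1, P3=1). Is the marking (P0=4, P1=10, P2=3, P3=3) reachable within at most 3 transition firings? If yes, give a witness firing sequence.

step 1: fire T0:  (P0=4, P1=4, P2=1, P3=1) → (P0=4, P1=7, P2=2, P3=2)
step 2: fire T0:  (P0=4, P1=7, P2=2, P3=2) → (P0=4, P1=10, P2=3, P3=3)

YES — reachable via ⟨T0, T0⟩ (2 firings)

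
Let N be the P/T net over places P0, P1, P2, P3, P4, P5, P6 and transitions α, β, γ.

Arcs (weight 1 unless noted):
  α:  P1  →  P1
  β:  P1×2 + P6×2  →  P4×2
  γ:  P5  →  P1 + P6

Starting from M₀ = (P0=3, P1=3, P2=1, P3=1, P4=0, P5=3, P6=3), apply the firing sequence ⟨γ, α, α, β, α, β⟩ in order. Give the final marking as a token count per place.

step 1: fire γ:  (P0=3, P1=3, P2=1, P3=1, P4=0, P5=3, P6=3) → (P0=3, P1=4, P2=1, P3=1, P4=0, P5=2, P6=4)
step 2: fire α:  (P0=3, P1=4, P2=1, P3=1, P4=0, P5=2, P6=4) → (P0=3, P1=4, P2=1, P3=1, P4=0, P5=2, P6=4)
step 3: fire α:  (P0=3, P1=4, P2=1, P3=1, P4=0, P5=2, P6=4) → (P0=3, P1=4, P2=1, P3=1, P4=0, P5=2, P6=4)
step 4: fire β:  (P0=3, P1=4, P2=1, P3=1, P4=0, P5=2, P6=4) → (P0=3, P1=2, P2=1, P3=1, P4=2, P5=2, P6=2)
step 5: fire α:  (P0=3, P1=2, P2=1, P3=1, P4=2, P5=2, P6=2) → (P0=3, P1=2, P2=1, P3=1, P4=2, P5=2, P6=2)
step 6: fire β:  (P0=3, P1=2, P2=1, P3=1, P4=2, P5=2, P6=2) → (P0=3, P1=0, P2=1, P3=1, P4=4, P5=2, P6=0)

(P0=3, P1=0, P2=1, P3=1, P4=4, P5=2, P6=0)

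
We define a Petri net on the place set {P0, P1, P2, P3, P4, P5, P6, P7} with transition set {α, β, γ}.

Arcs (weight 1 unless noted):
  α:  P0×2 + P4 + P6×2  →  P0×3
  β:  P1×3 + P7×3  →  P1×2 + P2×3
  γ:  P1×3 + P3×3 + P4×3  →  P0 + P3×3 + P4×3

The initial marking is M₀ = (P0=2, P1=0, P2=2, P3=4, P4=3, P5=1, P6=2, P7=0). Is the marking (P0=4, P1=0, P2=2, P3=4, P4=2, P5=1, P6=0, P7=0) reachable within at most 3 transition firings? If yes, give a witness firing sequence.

NO — not reachable within 3 firings

depth 0: 1 marking
depth 1: 2 markings reached so far
depth 2: 2 markings reached so far
(frontier empty at depth 2; search complete)
target is not among the 2 markings reachable within 3 steps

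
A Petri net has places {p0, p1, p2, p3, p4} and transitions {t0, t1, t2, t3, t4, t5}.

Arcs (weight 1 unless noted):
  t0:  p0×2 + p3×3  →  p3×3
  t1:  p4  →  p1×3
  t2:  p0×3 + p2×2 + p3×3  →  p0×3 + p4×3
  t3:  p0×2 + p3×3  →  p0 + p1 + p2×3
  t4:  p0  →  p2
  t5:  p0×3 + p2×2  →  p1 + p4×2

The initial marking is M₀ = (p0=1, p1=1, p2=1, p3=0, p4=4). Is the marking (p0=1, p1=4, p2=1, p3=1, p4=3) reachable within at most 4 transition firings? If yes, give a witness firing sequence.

depth 0: 1 marking
depth 1: 3 markings reached so far
depth 2: 5 markings reached so far
depth 3: 7 markings reached so far
depth 4: 9 markings reached so far
target is not among the 9 markings reachable within 4 steps

NO — not reachable within 4 firings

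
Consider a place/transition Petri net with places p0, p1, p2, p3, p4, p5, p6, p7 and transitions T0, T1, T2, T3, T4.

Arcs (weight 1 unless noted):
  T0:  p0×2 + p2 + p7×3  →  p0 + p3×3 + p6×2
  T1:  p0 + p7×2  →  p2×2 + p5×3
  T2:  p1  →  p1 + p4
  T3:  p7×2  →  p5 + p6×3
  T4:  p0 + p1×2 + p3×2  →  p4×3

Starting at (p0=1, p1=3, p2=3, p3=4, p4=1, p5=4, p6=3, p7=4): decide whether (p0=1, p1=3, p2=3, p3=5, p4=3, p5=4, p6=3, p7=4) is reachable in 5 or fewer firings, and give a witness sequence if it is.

depth 0: 1 marking
depth 1: 5 markings reached so far
depth 2: 12 markings reached so far
depth 3: 20 markings reached so far
depth 4: 28 markings reached so far
depth 5: 36 markings reached so far
target is not among the 36 markings reachable within 5 steps

NO — not reachable within 5 firings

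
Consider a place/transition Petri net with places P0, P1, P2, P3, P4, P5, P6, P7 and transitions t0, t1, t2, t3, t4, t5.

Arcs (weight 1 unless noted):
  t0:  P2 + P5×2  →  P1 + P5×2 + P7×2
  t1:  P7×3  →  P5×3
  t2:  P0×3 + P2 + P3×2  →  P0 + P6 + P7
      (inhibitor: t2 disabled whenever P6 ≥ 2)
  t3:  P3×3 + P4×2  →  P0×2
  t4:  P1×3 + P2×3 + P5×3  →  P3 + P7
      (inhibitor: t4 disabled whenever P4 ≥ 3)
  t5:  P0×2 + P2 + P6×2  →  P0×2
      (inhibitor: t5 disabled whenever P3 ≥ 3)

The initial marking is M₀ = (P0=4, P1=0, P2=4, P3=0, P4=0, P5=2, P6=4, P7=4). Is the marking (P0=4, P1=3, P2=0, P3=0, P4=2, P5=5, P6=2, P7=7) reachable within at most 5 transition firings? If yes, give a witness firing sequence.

depth 0: 1 marking
depth 1: 4 markings reached so far
depth 2: 9 markings reached so far
depth 3: 16 markings reached so far
depth 4: 24 markings reached so far
depth 5: 30 markings reached so far
target is not among the 30 markings reachable within 5 steps

NO — not reachable within 5 firings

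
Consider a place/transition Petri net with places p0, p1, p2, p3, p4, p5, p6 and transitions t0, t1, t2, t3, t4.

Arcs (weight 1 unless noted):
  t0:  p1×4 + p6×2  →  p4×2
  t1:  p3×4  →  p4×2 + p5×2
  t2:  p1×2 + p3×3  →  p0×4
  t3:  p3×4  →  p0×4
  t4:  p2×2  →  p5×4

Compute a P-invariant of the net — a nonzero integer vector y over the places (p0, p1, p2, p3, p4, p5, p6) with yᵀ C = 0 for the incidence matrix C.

y = (p0:2, p1:1, p2:4, p3:2, p4:2, p5:2, p6:0)

Incidence matrix C (rows=places, cols=transitions):
       t0   t1   t2   t3   t4
   p0   0    0    4    4    0
   p1  -4    0   -2    0    0
   p2   0    0    0    0   -2
   p3   0   -4   -3   -4    0
   p4   2    2    0    0    0
   p5   0    2    0    0    4
   p6  -2    0    0    0    0

Candidate y = [2, 1, 4, 2, 2, 2, 0]; check y·C column-wise:
  col t0: 2·0 + 1·-4 + 4·0 + 2·0 + 2·2 + 2·0 + 0·-2 = 0
  col t1: 2·0 + 1·0 + 4·0 + 2·-4 + 2·2 + 2·2 = 0
  col t2: 2·4 + 1·-2 + 4·0 + 2·-3 + 2·0 + 2·0 = 0
  col t3: 2·4 + 1·0 + 4·0 + 2·-4 + 2·0 + 2·0 = 0
  col t4: 2·0 + 1·0 + 4·-2 + 2·0 + 2·0 + 2·4 = 0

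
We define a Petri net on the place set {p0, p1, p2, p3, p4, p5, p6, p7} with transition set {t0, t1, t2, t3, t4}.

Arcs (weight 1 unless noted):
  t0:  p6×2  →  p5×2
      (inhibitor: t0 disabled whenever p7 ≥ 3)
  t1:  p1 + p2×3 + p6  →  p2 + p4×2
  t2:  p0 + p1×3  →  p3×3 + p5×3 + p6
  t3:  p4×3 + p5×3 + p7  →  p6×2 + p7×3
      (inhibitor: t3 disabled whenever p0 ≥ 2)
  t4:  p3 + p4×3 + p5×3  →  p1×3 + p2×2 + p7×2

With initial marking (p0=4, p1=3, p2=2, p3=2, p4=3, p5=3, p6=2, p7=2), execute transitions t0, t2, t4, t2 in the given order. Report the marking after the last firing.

(p0=2, p1=0, p2=4, p3=7, p4=0, p5=8, p6=2, p7=4)

step 1: fire t0:  (p0=4, p1=3, p2=2, p3=2, p4=3, p5=3, p6=2, p7=2) → (p0=4, p1=3, p2=2, p3=2, p4=3, p5=5, p6=0, p7=2)
step 2: fire t2:  (p0=4, p1=3, p2=2, p3=2, p4=3, p5=5, p6=0, p7=2) → (p0=3, p1=0, p2=2, p3=5, p4=3, p5=8, p6=1, p7=2)
step 3: fire t4:  (p0=3, p1=0, p2=2, p3=5, p4=3, p5=8, p6=1, p7=2) → (p0=3, p1=3, p2=4, p3=4, p4=0, p5=5, p6=1, p7=4)
step 4: fire t2:  (p0=3, p1=3, p2=4, p3=4, p4=0, p5=5, p6=1, p7=4) → (p0=2, p1=0, p2=4, p3=7, p4=0, p5=8, p6=2, p7=4)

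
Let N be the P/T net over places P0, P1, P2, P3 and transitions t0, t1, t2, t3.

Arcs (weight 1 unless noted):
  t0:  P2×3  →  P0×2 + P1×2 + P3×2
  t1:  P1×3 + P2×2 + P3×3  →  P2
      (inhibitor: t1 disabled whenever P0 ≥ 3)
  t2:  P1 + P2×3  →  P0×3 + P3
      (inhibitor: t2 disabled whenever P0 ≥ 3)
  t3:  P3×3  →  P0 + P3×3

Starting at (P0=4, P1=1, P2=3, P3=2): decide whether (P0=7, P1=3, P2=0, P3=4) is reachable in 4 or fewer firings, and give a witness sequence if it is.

YES — reachable via ⟨t0, t3⟩ (2 firings)

step 1: fire t0:  (P0=4, P1=1, P2=3, P3=2) → (P0=6, P1=3, P2=0, P3=4)
step 2: fire t3:  (P0=6, P1=3, P2=0, P3=4) → (P0=7, P1=3, P2=0, P3=4)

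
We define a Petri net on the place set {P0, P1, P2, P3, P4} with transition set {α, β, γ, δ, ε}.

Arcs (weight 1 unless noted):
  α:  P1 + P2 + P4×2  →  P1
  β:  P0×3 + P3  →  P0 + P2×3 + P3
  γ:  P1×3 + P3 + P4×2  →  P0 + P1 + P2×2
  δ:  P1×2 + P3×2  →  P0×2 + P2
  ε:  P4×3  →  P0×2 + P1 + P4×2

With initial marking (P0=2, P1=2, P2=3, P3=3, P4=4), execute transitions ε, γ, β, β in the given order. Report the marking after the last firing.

step 1: fire ε:  (P0=2, P1=2, P2=3, P3=3, P4=4) → (P0=4, P1=3, P2=3, P3=3, P4=3)
step 2: fire γ:  (P0=4, P1=3, P2=3, P3=3, P4=3) → (P0=5, P1=1, P2=5, P3=2, P4=1)
step 3: fire β:  (P0=5, P1=1, P2=5, P3=2, P4=1) → (P0=3, P1=1, P2=8, P3=2, P4=1)
step 4: fire β:  (P0=3, P1=1, P2=8, P3=2, P4=1) → (P0=1, P1=1, P2=11, P3=2, P4=1)

(P0=1, P1=1, P2=11, P3=2, P4=1)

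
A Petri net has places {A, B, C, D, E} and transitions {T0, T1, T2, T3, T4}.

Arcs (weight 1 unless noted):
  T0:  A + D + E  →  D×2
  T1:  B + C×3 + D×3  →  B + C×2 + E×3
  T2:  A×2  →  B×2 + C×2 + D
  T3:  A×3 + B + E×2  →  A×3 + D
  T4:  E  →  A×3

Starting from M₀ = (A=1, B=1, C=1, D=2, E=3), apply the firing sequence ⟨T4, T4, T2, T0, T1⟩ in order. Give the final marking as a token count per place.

(A=4, B=3, C=2, D=1, E=3)

step 1: fire T4:  (A=1, B=1, C=1, D=2, E=3) → (A=4, B=1, C=1, D=2, E=2)
step 2: fire T4:  (A=4, B=1, C=1, D=2, E=2) → (A=7, B=1, C=1, D=2, E=1)
step 3: fire T2:  (A=7, B=1, C=1, D=2, E=1) → (A=5, B=3, C=3, D=3, E=1)
step 4: fire T0:  (A=5, B=3, C=3, D=3, E=1) → (A=4, B=3, C=3, D=4, E=0)
step 5: fire T1:  (A=4, B=3, C=3, D=4, E=0) → (A=4, B=3, C=2, D=1, E=3)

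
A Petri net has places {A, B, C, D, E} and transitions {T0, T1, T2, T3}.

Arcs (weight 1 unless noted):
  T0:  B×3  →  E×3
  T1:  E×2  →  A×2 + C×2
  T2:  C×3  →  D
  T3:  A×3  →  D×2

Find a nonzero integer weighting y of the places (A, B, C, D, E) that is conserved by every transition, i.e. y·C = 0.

Incidence matrix C (rows=places, cols=transitions):
       T0   T1   T2   T3
    A   0    2    0   -3
    B  -3    0    0    0
    C   0    2   -3    0
    D   0    0    1    2
    E   3   -2    0    0

Candidate y = [2, 3, 1, 3, 3]; check y·C column-wise:
  col T0: 2·0 + 3·-3 + 1·0 + 3·0 + 3·3 = 0
  col T1: 2·2 + 3·0 + 1·2 + 3·0 + 3·-2 = 0
  col T2: 2·0 + 3·0 + 1·-3 + 3·1 + 3·0 = 0
  col T3: 2·-3 + 3·0 + 1·0 + 3·2 + 3·0 = 0

y = (A:2, B:3, C:1, D:3, E:3)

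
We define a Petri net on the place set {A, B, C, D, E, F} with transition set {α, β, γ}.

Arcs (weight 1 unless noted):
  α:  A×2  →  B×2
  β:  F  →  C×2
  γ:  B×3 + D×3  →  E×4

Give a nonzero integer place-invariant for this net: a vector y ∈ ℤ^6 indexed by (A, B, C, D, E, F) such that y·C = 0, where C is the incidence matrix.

Incidence matrix C (rows=places, cols=transitions):
        α    β    γ
    A  -2    0    0
    B   2    0   -3
    C   0    2    0
    D   0    0   -3
    E   0    0    4
    F   0   -1    0

Candidate y = [1, 1, 0, -1, 0, 0]; check y·C column-wise:
  col α: 1·-2 + 1·2 + -1·0 = 0
  col β: 1·0 + 1·0 + 0·2 + -1·0 + 0·-1 = 0
  col γ: 1·0 + 1·-3 + -1·-3 + 0·4 = 0

y = (A:1, B:1, C:0, D:-1, E:0, F:0)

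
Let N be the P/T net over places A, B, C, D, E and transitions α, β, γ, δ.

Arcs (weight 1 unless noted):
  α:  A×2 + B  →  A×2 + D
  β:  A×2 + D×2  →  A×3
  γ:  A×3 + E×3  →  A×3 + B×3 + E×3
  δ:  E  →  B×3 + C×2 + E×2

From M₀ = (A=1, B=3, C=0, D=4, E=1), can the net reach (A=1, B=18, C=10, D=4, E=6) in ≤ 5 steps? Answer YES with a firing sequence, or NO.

YES — reachable via ⟨δ, δ, δ, δ, δ⟩ (5 firings)

step 1: fire δ:  (A=1, B=3, C=0, D=4, E=1) → (A=1, B=6, C=2, D=4, E=2)
step 2: fire δ:  (A=1, B=6, C=2, D=4, E=2) → (A=1, B=9, C=4, D=4, E=3)
step 3: fire δ:  (A=1, B=9, C=4, D=4, E=3) → (A=1, B=12, C=6, D=4, E=4)
step 4: fire δ:  (A=1, B=12, C=6, D=4, E=4) → (A=1, B=15, C=8, D=4, E=5)
step 5: fire δ:  (A=1, B=15, C=8, D=4, E=5) → (A=1, B=18, C=10, D=4, E=6)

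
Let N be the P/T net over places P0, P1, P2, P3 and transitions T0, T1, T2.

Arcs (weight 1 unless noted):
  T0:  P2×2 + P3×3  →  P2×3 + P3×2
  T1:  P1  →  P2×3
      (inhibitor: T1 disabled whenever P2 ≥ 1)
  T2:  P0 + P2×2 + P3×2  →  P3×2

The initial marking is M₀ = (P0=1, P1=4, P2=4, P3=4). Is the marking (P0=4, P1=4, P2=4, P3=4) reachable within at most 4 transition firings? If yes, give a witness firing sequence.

NO — not reachable within 4 firings

depth 0: 1 marking
depth 1: 3 markings reached so far
depth 2: 5 markings reached so far
depth 3: 6 markings reached so far
depth 4: 6 markings reached so far
(frontier empty at depth 4; search complete)
target is not among the 6 markings reachable within 4 steps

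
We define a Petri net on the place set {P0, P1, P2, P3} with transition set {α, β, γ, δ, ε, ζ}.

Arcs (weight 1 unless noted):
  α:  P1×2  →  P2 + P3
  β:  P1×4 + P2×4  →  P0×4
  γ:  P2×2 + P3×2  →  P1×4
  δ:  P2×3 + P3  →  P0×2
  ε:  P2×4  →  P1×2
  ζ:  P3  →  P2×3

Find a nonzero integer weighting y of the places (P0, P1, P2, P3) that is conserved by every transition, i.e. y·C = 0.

Incidence matrix C (rows=places, cols=transitions):
        α    β    γ    δ    ε    ζ
   P0   0    4    0    2    0    0
   P1  -2   -4    4    0    2    0
   P2   1   -4   -2   -3   -4    3
   P3   1    0   -2   -1    0   -1

Candidate y = [3, 2, 1, 3]; check y·C column-wise:
  col α: 3·0 + 2·-2 + 1·1 + 3·1 = 0
  col β: 3·4 + 2·-4 + 1·-4 + 3·0 = 0
  col γ: 3·0 + 2·4 + 1·-2 + 3·-2 = 0
  col δ: 3·2 + 2·0 + 1·-3 + 3·-1 = 0
  col ε: 3·0 + 2·2 + 1·-4 + 3·0 = 0
  col ζ: 3·0 + 2·0 + 1·3 + 3·-1 = 0

y = (P0:3, P1:2, P2:1, P3:3)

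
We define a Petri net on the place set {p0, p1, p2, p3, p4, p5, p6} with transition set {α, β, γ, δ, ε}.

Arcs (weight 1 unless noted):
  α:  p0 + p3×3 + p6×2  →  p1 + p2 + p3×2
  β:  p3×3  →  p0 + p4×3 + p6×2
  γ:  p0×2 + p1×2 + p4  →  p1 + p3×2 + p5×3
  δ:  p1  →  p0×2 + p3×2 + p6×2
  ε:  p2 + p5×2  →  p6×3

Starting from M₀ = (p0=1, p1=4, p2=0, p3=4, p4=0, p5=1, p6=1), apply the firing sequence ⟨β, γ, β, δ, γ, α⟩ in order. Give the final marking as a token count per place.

step 1: fire β:  (p0=1, p1=4, p2=0, p3=4, p4=0, p5=1, p6=1) → (p0=2, p1=4, p2=0, p3=1, p4=3, p5=1, p6=3)
step 2: fire γ:  (p0=2, p1=4, p2=0, p3=1, p4=3, p5=1, p6=3) → (p0=0, p1=3, p2=0, p3=3, p4=2, p5=4, p6=3)
step 3: fire β:  (p0=0, p1=3, p2=0, p3=3, p4=2, p5=4, p6=3) → (p0=1, p1=3, p2=0, p3=0, p4=5, p5=4, p6=5)
step 4: fire δ:  (p0=1, p1=3, p2=0, p3=0, p4=5, p5=4, p6=5) → (p0=3, p1=2, p2=0, p3=2, p4=5, p5=4, p6=7)
step 5: fire γ:  (p0=3, p1=2, p2=0, p3=2, p4=5, p5=4, p6=7) → (p0=1, p1=1, p2=0, p3=4, p4=4, p5=7, p6=7)
step 6: fire α:  (p0=1, p1=1, p2=0, p3=4, p4=4, p5=7, p6=7) → (p0=0, p1=2, p2=1, p3=3, p4=4, p5=7, p6=5)

(p0=0, p1=2, p2=1, p3=3, p4=4, p5=7, p6=5)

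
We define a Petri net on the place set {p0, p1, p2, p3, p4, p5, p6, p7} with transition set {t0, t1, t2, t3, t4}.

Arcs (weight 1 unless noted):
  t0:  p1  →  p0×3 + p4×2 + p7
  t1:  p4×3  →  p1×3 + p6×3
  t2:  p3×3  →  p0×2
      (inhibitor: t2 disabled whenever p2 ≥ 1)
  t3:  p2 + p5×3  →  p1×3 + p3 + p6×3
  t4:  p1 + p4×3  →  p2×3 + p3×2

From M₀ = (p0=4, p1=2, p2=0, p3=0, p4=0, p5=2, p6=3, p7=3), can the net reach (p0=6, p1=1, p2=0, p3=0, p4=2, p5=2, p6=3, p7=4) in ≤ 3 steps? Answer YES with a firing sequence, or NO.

depth 0: 1 marking
depth 1: 2 markings reached so far
depth 2: 3 markings reached so far
depth 3: 4 markings reached so far
target is not among the 4 markings reachable within 3 steps

NO — not reachable within 3 firings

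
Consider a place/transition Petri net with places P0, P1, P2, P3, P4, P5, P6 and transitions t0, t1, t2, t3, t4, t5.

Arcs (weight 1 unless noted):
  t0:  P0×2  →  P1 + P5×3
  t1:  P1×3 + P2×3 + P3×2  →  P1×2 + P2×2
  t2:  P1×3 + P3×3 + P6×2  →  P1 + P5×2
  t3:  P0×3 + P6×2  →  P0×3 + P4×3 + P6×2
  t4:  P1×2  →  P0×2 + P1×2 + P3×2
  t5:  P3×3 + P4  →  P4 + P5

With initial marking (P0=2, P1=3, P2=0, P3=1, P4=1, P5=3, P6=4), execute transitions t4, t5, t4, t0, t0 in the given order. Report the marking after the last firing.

step 1: fire t4:  (P0=2, P1=3, P2=0, P3=1, P4=1, P5=3, P6=4) → (P0=4, P1=3, P2=0, P3=3, P4=1, P5=3, P6=4)
step 2: fire t5:  (P0=4, P1=3, P2=0, P3=3, P4=1, P5=3, P6=4) → (P0=4, P1=3, P2=0, P3=0, P4=1, P5=4, P6=4)
step 3: fire t4:  (P0=4, P1=3, P2=0, P3=0, P4=1, P5=4, P6=4) → (P0=6, P1=3, P2=0, P3=2, P4=1, P5=4, P6=4)
step 4: fire t0:  (P0=6, P1=3, P2=0, P3=2, P4=1, P5=4, P6=4) → (P0=4, P1=4, P2=0, P3=2, P4=1, P5=7, P6=4)
step 5: fire t0:  (P0=4, P1=4, P2=0, P3=2, P4=1, P5=7, P6=4) → (P0=2, P1=5, P2=0, P3=2, P4=1, P5=10, P6=4)

(P0=2, P1=5, P2=0, P3=2, P4=1, P5=10, P6=4)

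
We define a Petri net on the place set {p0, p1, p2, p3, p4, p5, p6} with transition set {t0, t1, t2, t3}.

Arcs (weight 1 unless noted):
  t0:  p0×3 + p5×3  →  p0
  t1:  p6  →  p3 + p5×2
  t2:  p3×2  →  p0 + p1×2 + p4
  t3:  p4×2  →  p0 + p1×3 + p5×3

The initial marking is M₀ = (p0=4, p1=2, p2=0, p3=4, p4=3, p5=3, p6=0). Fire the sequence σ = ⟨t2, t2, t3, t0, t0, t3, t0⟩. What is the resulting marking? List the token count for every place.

(p0=2, p1=12, p2=0, p3=0, p4=1, p5=0, p6=0)

step 1: fire t2:  (p0=4, p1=2, p2=0, p3=4, p4=3, p5=3, p6=0) → (p0=5, p1=4, p2=0, p3=2, p4=4, p5=3, p6=0)
step 2: fire t2:  (p0=5, p1=4, p2=0, p3=2, p4=4, p5=3, p6=0) → (p0=6, p1=6, p2=0, p3=0, p4=5, p5=3, p6=0)
step 3: fire t3:  (p0=6, p1=6, p2=0, p3=0, p4=5, p5=3, p6=0) → (p0=7, p1=9, p2=0, p3=0, p4=3, p5=6, p6=0)
step 4: fire t0:  (p0=7, p1=9, p2=0, p3=0, p4=3, p5=6, p6=0) → (p0=5, p1=9, p2=0, p3=0, p4=3, p5=3, p6=0)
step 5: fire t0:  (p0=5, p1=9, p2=0, p3=0, p4=3, p5=3, p6=0) → (p0=3, p1=9, p2=0, p3=0, p4=3, p5=0, p6=0)
step 6: fire t3:  (p0=3, p1=9, p2=0, p3=0, p4=3, p5=0, p6=0) → (p0=4, p1=12, p2=0, p3=0, p4=1, p5=3, p6=0)
step 7: fire t0:  (p0=4, p1=12, p2=0, p3=0, p4=1, p5=3, p6=0) → (p0=2, p1=12, p2=0, p3=0, p4=1, p5=0, p6=0)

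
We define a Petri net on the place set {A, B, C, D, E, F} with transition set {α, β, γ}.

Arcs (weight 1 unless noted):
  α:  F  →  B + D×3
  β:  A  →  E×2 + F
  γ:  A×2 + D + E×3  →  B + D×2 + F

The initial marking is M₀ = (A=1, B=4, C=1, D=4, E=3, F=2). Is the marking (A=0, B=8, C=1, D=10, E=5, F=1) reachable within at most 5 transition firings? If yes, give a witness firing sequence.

depth 0: 1 marking
depth 1: 3 markings reached so far
depth 2: 5 markings reached so far
depth 3: 6 markings reached so far
depth 4: 7 markings reached so far
depth 5: 7 markings reached so far
(frontier empty at depth 5; search complete)
target is not among the 7 markings reachable within 5 steps

NO — not reachable within 5 firings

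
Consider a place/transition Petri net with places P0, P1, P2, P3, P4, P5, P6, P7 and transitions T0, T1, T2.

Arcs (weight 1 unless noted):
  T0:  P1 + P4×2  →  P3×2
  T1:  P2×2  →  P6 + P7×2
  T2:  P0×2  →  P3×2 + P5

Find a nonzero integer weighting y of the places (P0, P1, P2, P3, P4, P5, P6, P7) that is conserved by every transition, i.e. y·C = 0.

y = (P0:1, P1:2, P2:0, P3:1, P4:0, P5:0, P6:0, P7:0)

Incidence matrix C (rows=places, cols=transitions):
       T0   T1   T2
   P0   0    0   -2
   P1  -1    0    0
   P2   0   -2    0
   P3   2    0    2
   P4  -2    0    0
   P5   0    0    1
   P6   0    1    0
   P7   0    2    0

Candidate y = [1, 2, 0, 1, 0, 0, 0, 0]; check y·C column-wise:
  col T0: 1·0 + 2·-1 + 1·2 + 0·-2 = 0
  col T1: 1·0 + 2·0 + 0·-2 + 1·0 + 0·1 + 0·2 = 0
  col T2: 1·-2 + 2·0 + 1·2 + 0·1 = 0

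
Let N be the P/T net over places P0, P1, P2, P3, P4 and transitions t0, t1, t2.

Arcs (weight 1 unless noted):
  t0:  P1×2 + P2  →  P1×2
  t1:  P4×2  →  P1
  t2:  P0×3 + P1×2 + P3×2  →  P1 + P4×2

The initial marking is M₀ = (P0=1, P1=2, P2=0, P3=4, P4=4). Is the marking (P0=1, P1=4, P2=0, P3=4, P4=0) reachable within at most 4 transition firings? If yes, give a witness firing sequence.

step 1: fire t1:  (P0=1, P1=2, P2=0, P3=4, P4=4) → (P0=1, P1=3, P2=0, P3=4, P4=2)
step 2: fire t1:  (P0=1, P1=3, P2=0, P3=4, P4=2) → (P0=1, P1=4, P2=0, P3=4, P4=0)

YES — reachable via ⟨t1, t1⟩ (2 firings)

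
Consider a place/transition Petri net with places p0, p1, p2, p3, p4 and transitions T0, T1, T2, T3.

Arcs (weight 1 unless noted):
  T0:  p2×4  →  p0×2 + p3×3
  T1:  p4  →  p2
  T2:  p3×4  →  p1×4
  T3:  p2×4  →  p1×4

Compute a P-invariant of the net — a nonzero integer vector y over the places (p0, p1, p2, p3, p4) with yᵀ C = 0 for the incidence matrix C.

y = (p0:1, p1:2, p2:2, p3:2, p4:2)

Incidence matrix C (rows=places, cols=transitions):
       T0   T1   T2   T3
   p0   2    0    0    0
   p1   0    0    4    4
   p2  -4    1    0   -4
   p3   3    0   -4    0
   p4   0   -1    0    0

Candidate y = [1, 2, 2, 2, 2]; check y·C column-wise:
  col T0: 1·2 + 2·0 + 2·-4 + 2·3 + 2·0 = 0
  col T1: 1·0 + 2·0 + 2·1 + 2·0 + 2·-1 = 0
  col T2: 1·0 + 2·4 + 2·0 + 2·-4 + 2·0 = 0
  col T3: 1·0 + 2·4 + 2·-4 + 2·0 + 2·0 = 0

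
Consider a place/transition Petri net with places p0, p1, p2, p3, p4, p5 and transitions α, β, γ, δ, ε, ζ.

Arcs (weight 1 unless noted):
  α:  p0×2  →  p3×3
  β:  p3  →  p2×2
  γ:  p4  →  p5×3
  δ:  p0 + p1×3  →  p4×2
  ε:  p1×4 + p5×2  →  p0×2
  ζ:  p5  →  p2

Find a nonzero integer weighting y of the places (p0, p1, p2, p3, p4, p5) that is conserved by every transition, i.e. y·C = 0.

Incidence matrix C (rows=places, cols=transitions):
        α    β    γ    δ    ε    ζ
   p0  -2    0    0   -1    2    0
   p1   0    0    0   -3   -4    0
   p2   0    2    0    0    0    1
   p3   3   -1    0    0    0    0
   p4   0    0   -1    2    0    0
   p5   0    0    3    0   -2   -1

Candidate y = [3, 1, 1, 2, 3, 1]; check y·C column-wise:
  col α: 3·-2 + 1·0 + 1·0 + 2·3 + 3·0 + 1·0 = 0
  col β: 3·0 + 1·0 + 1·2 + 2·-1 + 3·0 + 1·0 = 0
  col γ: 3·0 + 1·0 + 1·0 + 2·0 + 3·-1 + 1·3 = 0
  col δ: 3·-1 + 1·-3 + 1·0 + 2·0 + 3·2 + 1·0 = 0
  col ε: 3·2 + 1·-4 + 1·0 + 2·0 + 3·0 + 1·-2 = 0
  col ζ: 3·0 + 1·0 + 1·1 + 2·0 + 3·0 + 1·-1 = 0

y = (p0:3, p1:1, p2:1, p3:2, p4:3, p5:1)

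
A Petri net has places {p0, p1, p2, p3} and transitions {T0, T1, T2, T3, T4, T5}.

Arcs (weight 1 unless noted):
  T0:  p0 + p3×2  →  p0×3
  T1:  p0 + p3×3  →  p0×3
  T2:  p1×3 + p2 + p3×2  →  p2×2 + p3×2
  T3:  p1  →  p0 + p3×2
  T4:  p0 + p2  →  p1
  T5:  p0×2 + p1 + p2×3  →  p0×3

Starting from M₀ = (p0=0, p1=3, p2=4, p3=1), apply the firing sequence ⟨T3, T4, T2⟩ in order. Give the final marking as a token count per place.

(p0=0, p1=0, p2=4, p3=3)

step 1: fire T3:  (p0=0, p1=3, p2=4, p3=1) → (p0=1, p1=2, p2=4, p3=3)
step 2: fire T4:  (p0=1, p1=2, p2=4, p3=3) → (p0=0, p1=3, p2=3, p3=3)
step 3: fire T2:  (p0=0, p1=3, p2=3, p3=3) → (p0=0, p1=0, p2=4, p3=3)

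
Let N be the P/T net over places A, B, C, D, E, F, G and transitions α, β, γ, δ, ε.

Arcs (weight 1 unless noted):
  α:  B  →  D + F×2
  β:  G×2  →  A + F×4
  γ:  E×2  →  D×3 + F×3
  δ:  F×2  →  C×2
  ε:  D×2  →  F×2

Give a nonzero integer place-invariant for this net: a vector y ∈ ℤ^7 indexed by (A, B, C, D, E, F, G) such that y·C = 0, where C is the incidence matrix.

Incidence matrix C (rows=places, cols=transitions):
        α    β    γ    δ    ε
    A   0    1    0    0    0
    B  -1    0    0    0    0
    C   0    0    0    2    0
    D   1    0    3    0   -2
    E   0    0   -2    0    0
    F   2    4    3   -2    2
    G   0   -2    0    0    0

Candidate y = [4, -3, -1, -1, -3, -1, 0]; check y·C column-wise:
  col α: 4·0 + -3·-1 + -1·0 + -1·1 + -3·0 + -1·2 = 0
  col β: 4·1 + -3·0 + -1·0 + -1·0 + -3·0 + -1·4 + 0·-2 = 0
  col γ: 4·0 + -3·0 + -1·0 + -1·3 + -3·-2 + -1·3 = 0
  col δ: 4·0 + -3·0 + -1·2 + -1·0 + -3·0 + -1·-2 = 0
  col ε: 4·0 + -3·0 + -1·0 + -1·-2 + -3·0 + -1·2 = 0

y = (A:4, B:-3, C:-1, D:-1, E:-3, F:-1, G:0)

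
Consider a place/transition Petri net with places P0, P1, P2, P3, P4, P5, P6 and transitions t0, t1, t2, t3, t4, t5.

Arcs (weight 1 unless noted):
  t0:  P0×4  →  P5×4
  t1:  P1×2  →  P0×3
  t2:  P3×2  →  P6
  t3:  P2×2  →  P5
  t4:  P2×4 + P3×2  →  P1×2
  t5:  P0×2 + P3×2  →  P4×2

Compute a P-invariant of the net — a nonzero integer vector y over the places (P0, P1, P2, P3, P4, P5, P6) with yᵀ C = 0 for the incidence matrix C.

Incidence matrix C (rows=places, cols=transitions):
       t0   t1   t2   t3   t4   t5
   P0  -4    3    0    0    0   -2
   P1   0   -2    0    0    2    0
   P2   0    0    0   -2   -4    0
   P3   0    0   -2    0   -2   -2
   P4   0    0    0    0    0    2
   P5   4    0    0    1    0    0
   P6   0    0    1    0    0    0

Candidate y = [2, 3, 1, 1, 3, 2, 2]; check y·C column-wise:
  col t0: 2·-4 + 3·0 + 1·0 + 1·0 + 3·0 + 2·4 + 2·0 = 0
  col t1: 2·3 + 3·-2 + 1·0 + 1·0 + 3·0 + 2·0 + 2·0 = 0
  col t2: 2·0 + 3·0 + 1·0 + 1·-2 + 3·0 + 2·0 + 2·1 = 0
  col t3: 2·0 + 3·0 + 1·-2 + 1·0 + 3·0 + 2·1 + 2·0 = 0
  col t4: 2·0 + 3·2 + 1·-4 + 1·-2 + 3·0 + 2·0 + 2·0 = 0
  col t5: 2·-2 + 3·0 + 1·0 + 1·-2 + 3·2 + 2·0 + 2·0 = 0

y = (P0:2, P1:3, P2:1, P3:1, P4:3, P5:2, P6:2)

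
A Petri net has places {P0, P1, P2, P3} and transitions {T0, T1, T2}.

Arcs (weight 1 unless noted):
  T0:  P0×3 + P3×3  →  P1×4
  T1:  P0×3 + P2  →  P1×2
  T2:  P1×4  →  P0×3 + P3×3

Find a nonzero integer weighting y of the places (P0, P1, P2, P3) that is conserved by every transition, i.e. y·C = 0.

Incidence matrix C (rows=places, cols=transitions):
       T0   T1   T2
   P0  -3   -3    3
   P1   4    2   -4
   P2   0   -1    0
   P3  -3    0    3

Candidate y = [4, 3, -6, 0]; check y·C column-wise:
  col T0: 4·-3 + 3·4 + -6·0 + 0·-3 = 0
  col T1: 4·-3 + 3·2 + -6·-1 = 0
  col T2: 4·3 + 3·-4 + -6·0 + 0·3 = 0

y = (P0:4, P1:3, P2:-6, P3:0)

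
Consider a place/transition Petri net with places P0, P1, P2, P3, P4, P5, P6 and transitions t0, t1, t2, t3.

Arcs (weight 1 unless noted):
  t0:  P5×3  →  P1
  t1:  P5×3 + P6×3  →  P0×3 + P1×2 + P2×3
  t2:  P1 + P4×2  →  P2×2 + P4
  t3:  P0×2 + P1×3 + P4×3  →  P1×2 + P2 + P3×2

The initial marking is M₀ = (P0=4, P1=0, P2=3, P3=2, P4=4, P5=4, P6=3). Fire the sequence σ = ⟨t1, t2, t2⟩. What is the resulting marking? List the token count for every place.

step 1: fire t1:  (P0=4, P1=0, P2=3, P3=2, P4=4, P5=4, P6=3) → (P0=7, P1=2, P2=6, P3=2, P4=4, P5=1, P6=0)
step 2: fire t2:  (P0=7, P1=2, P2=6, P3=2, P4=4, P5=1, P6=0) → (P0=7, P1=1, P2=8, P3=2, P4=3, P5=1, P6=0)
step 3: fire t2:  (P0=7, P1=1, P2=8, P3=2, P4=3, P5=1, P6=0) → (P0=7, P1=0, P2=10, P3=2, P4=2, P5=1, P6=0)

(P0=7, P1=0, P2=10, P3=2, P4=2, P5=1, P6=0)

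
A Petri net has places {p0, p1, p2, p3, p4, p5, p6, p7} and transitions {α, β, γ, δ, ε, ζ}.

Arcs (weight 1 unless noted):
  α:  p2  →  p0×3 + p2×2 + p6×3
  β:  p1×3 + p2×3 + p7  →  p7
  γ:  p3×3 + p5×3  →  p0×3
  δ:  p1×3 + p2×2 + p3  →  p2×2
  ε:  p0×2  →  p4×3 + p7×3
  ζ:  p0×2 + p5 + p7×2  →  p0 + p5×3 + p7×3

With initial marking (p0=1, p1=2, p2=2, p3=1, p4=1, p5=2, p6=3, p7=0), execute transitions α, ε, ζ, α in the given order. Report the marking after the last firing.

(p0=4, p1=2, p2=4, p3=1, p4=4, p5=4, p6=9, p7=4)

step 1: fire α:  (p0=1, p1=2, p2=2, p3=1, p4=1, p5=2, p6=3, p7=0) → (p0=4, p1=2, p2=3, p3=1, p4=1, p5=2, p6=6, p7=0)
step 2: fire ε:  (p0=4, p1=2, p2=3, p3=1, p4=1, p5=2, p6=6, p7=0) → (p0=2, p1=2, p2=3, p3=1, p4=4, p5=2, p6=6, p7=3)
step 3: fire ζ:  (p0=2, p1=2, p2=3, p3=1, p4=4, p5=2, p6=6, p7=3) → (p0=1, p1=2, p2=3, p3=1, p4=4, p5=4, p6=6, p7=4)
step 4: fire α:  (p0=1, p1=2, p2=3, p3=1, p4=4, p5=4, p6=6, p7=4) → (p0=4, p1=2, p2=4, p3=1, p4=4, p5=4, p6=9, p7=4)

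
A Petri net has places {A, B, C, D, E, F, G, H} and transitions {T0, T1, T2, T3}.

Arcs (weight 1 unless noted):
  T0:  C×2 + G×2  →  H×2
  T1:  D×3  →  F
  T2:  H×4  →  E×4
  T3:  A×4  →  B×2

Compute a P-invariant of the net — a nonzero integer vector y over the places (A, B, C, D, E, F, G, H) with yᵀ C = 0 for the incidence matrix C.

Incidence matrix C (rows=places, cols=transitions):
       T0   T1   T2   T3
    A   0    0    0   -4
    B   0    0    0    2
    C  -2    0    0    0
    D   0   -3    0    0
    E   0    0    4    0
    F   0    1    0    0
    G  -2    0    0    0
    H   2    0   -4    0

Candidate y = [1, 2, 0, 0, 0, 0, 0, 0]; check y·C column-wise:
  col T0: 1·0 + 2·0 + 0·-2 + 0·-2 + 0·2 = 0
  col T1: 1·0 + 2·0 + 0·-3 + 0·1 = 0
  col T2: 1·0 + 2·0 + 0·4 + 0·-4 = 0
  col T3: 1·-4 + 2·2 = 0

y = (A:1, B:2, C:0, D:0, E:0, F:0, G:0, H:0)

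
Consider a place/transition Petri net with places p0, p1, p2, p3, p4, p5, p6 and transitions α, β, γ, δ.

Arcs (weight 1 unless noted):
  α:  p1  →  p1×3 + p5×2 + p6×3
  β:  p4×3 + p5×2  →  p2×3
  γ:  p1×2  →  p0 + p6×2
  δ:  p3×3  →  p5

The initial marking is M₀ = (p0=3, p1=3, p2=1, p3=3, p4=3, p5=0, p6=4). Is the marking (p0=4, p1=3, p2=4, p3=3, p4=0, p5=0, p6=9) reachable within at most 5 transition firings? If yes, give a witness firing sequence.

YES — reachable via ⟨α, β, γ⟩ (3 firings)

step 1: fire α:  (p0=3, p1=3, p2=1, p3=3, p4=3, p5=0, p6=4) → (p0=3, p1=5, p2=1, p3=3, p4=3, p5=2, p6=7)
step 2: fire β:  (p0=3, p1=5, p2=1, p3=3, p4=3, p5=2, p6=7) → (p0=3, p1=5, p2=4, p3=3, p4=0, p5=0, p6=7)
step 3: fire γ:  (p0=3, p1=5, p2=4, p3=3, p4=0, p5=0, p6=7) → (p0=4, p1=3, p2=4, p3=3, p4=0, p5=0, p6=9)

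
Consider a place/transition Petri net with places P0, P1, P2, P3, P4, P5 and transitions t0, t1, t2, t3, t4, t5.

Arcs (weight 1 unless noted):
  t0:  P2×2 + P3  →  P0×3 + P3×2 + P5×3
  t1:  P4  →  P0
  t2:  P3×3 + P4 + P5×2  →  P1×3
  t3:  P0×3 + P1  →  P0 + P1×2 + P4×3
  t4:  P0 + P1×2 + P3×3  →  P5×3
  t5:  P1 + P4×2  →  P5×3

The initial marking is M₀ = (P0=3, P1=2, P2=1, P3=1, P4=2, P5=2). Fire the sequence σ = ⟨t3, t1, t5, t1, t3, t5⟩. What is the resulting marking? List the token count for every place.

(P0=1, P1=2, P2=1, P3=1, P4=2, P5=8)

step 1: fire t3:  (P0=3, P1=2, P2=1, P3=1, P4=2, P5=2) → (P0=1, P1=3, P2=1, P3=1, P4=5, P5=2)
step 2: fire t1:  (P0=1, P1=3, P2=1, P3=1, P4=5, P5=2) → (P0=2, P1=3, P2=1, P3=1, P4=4, P5=2)
step 3: fire t5:  (P0=2, P1=3, P2=1, P3=1, P4=4, P5=2) → (P0=2, P1=2, P2=1, P3=1, P4=2, P5=5)
step 4: fire t1:  (P0=2, P1=2, P2=1, P3=1, P4=2, P5=5) → (P0=3, P1=2, P2=1, P3=1, P4=1, P5=5)
step 5: fire t3:  (P0=3, P1=2, P2=1, P3=1, P4=1, P5=5) → (P0=1, P1=3, P2=1, P3=1, P4=4, P5=5)
step 6: fire t5:  (P0=1, P1=3, P2=1, P3=1, P4=4, P5=5) → (P0=1, P1=2, P2=1, P3=1, P4=2, P5=8)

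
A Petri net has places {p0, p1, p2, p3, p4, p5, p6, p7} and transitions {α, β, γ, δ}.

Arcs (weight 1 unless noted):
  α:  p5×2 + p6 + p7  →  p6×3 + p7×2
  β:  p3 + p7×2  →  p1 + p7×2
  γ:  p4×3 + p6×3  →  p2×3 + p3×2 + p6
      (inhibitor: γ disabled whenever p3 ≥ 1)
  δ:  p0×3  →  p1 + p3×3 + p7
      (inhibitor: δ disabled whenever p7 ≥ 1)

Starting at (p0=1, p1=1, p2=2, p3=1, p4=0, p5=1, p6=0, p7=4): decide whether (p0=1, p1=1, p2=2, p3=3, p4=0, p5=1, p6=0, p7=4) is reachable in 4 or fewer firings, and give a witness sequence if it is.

depth 0: 1 marking
depth 1: 2 markings reached so far
depth 2: 2 markings reached so far
(frontier empty at depth 2; search complete)
target is not among the 2 markings reachable within 4 steps

NO — not reachable within 4 firings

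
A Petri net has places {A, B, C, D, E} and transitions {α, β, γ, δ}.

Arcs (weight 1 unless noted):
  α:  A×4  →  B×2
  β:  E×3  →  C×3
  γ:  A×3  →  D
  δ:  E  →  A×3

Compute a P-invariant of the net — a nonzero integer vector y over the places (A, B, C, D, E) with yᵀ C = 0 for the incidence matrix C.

Incidence matrix C (rows=places, cols=transitions):
        α    β    γ    δ
    A  -4    0   -3    3
    B   2    0    0    0
    C   0    3    0    0
    D   0    0    1    0
    E   0   -3    0   -1

Candidate y = [1, 2, 3, 3, 3]; check y·C column-wise:
  col α: 1·-4 + 2·2 + 3·0 + 3·0 + 3·0 = 0
  col β: 1·0 + 2·0 + 3·3 + 3·0 + 3·-3 = 0
  col γ: 1·-3 + 2·0 + 3·0 + 3·1 + 3·0 = 0
  col δ: 1·3 + 2·0 + 3·0 + 3·0 + 3·-1 = 0

y = (A:1, B:2, C:3, D:3, E:3)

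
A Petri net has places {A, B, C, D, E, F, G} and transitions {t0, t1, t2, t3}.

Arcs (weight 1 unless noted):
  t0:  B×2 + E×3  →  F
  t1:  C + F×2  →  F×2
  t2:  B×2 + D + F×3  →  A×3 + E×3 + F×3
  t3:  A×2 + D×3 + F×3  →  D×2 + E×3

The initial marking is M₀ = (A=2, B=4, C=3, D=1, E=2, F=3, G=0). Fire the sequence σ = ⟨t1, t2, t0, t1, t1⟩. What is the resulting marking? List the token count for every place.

(A=5, B=0, C=0, D=0, E=2, F=4, G=0)

step 1: fire t1:  (A=2, B=4, C=3, D=1, E=2, F=3, G=0) → (A=2, B=4, C=2, D=1, E=2, F=3, G=0)
step 2: fire t2:  (A=2, B=4, C=2, D=1, E=2, F=3, G=0) → (A=5, B=2, C=2, D=0, E=5, F=3, G=0)
step 3: fire t0:  (A=5, B=2, C=2, D=0, E=5, F=3, G=0) → (A=5, B=0, C=2, D=0, E=2, F=4, G=0)
step 4: fire t1:  (A=5, B=0, C=2, D=0, E=2, F=4, G=0) → (A=5, B=0, C=1, D=0, E=2, F=4, G=0)
step 5: fire t1:  (A=5, B=0, C=1, D=0, E=2, F=4, G=0) → (A=5, B=0, C=0, D=0, E=2, F=4, G=0)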